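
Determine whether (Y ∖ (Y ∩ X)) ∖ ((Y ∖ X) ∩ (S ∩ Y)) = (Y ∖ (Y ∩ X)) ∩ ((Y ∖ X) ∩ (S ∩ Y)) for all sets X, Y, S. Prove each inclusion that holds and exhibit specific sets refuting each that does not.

(⟹) This inclusion fails. Take X = ∅, Y = {1}, S = ∅; then 1 ∈ (Y ∖ (Y ∩ X)) ∖ ((Y ∖ X) ∩ (S ∩ Y)) but 1 ∉ (Y ∖ (Y ∩ X)) ∩ ((Y ∖ X) ∩ (S ∩ Y)).

(⟸) This inclusion fails. Take X = ∅, Y = {1}, S = {1}; then 1 ∈ (Y ∖ (Y ∩ X)) ∩ ((Y ∖ X) ∩ (S ∩ Y)) but 1 ∉ (Y ∖ (Y ∩ X)) ∖ ((Y ∖ X) ∩ (S ∩ Y)).

Neither inclusion holds.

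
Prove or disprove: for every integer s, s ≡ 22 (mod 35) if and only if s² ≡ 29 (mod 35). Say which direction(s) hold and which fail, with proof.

Only the forward implication holds.

(⇒) Suppose s ≡ 22 (mod 35). Write s = 35j + 22. Then (35j + 22)² = 1225j² + 1540j + 484 = 35(35j² + 44j + 13) + 29, so s² ≡ 29 (mod 35).

(⇐) This fails: take s = 8. Then 8² = 64 ≡ 29 (mod 35), yet 8 ≡ 8 (mod 35), not 22.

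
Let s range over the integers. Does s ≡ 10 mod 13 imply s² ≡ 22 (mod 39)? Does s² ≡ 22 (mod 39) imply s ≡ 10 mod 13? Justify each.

(⇒) fails and (⇐) fails.

(⟹) This fails: take s = 36. Then 36 ≡ 10 (mod 13), but 36² = 1296 ≡ 9 (mod 39), not 22.

(⟸) This fails: take s = 16. Then 16² = 256 ≡ 22 (mod 39), yet 16 ≡ 3 (mod 13), not 10.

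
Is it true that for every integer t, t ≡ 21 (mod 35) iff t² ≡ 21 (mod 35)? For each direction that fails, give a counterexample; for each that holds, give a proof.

(→) Suppose t ≡ 21 (mod 35). Write t = 35j + 21. Then (35j + 21)² = 1225j² + 1470j + 441 = 35(35j² + 42j + 12) + 21, so t² ≡ 21 (mod 35).

(←) This fails: take t = 14. Then 14² = 196 ≡ 21 (mod 35), yet 14 ≡ 14 (mod 35), not 21.

Not equivalent: only (⇒) holds.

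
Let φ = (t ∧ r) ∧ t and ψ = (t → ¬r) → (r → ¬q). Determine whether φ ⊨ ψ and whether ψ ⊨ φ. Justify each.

(⇒) holds; (⇐) fails.

(→) Assume the antecedent. If t is true, (t → ¬r) → (r → ¬q) reduces to true regardless of the other variables. If t is false, the antecedent cannot hold. Either way (t → ¬r) → (r → ¬q) holds.

(←) This fails. Under t = F, r = F, q = F, the left side is false but the right side is true.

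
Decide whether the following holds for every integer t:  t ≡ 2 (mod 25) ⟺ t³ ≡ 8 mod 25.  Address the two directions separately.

Forward direction. Suppose t ≡ 2 (mod 25). Write t = 25j + 2. Then (25j + 2)³ = 15625j³ + 3750j² + 300j + 8 = 25(625j³ + 150j² + 12j) + 8, so t³ ≡ 8 (mod 25).

Converse. Suppose t³ ≡ 8 (mod 25). The only residue r in {0, …, 24} with r³ ≡ 8 (mod 25) is r = 2, so t ≡ 2 (mod 25).

Both directions hold.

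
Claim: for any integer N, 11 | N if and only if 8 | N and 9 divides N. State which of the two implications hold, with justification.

(⇒) This fails: take N = 11. Certainly 11 ∣ 11, but 8 ∤ 11.

(⇐) This fails: take N = 72. Both 8 ∣ 72 and 9 ∣ 72, yet 72 is not a multiple of 11 (since 72 = 6·11 + 6), so 11 ∤ 72.

(⇒) fails and (⇐) fails.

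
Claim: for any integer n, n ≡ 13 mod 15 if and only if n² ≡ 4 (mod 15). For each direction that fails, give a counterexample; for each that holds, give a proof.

Converse. This fails: take n = 2. Then 2² = 4 ≡ 4 (mod 15), yet 2 ≡ 2 (mod 15), not 13.

Forward direction. Suppose n ≡ 13 mod 15. Write n = 15j + 13. Then (15j + 13)² = 225j² + 390j + 169 = 15(15j² + 26j + 11) + 4, so n² ≡ 4 (mod 15).

Only the forward implication holds.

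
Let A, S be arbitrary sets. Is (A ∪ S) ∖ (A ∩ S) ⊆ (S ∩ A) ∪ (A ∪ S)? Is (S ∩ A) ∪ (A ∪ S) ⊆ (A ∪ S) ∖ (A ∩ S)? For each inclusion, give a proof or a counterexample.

Reverse inclusion. This inclusion fails. Take A = {1}, S = {1}; then 1 ∈ (S ∩ A) ∪ (A ∪ S) but 1 ∉ (A ∪ S) ∖ (A ∩ S).

Forward inclusion. Let x ∈ (A ∪ S) ∖ (A ∩ S). Then either x ∈ A and x ∉ S; or x ∈ S and x ∉ A. In each case x ∈ (S ∩ A) ∪ (A ∪ S), so (A ∪ S) ∖ (A ∩ S) ⊆ (S ∩ A) ∪ (A ∪ S).

Only the forward inclusion holds.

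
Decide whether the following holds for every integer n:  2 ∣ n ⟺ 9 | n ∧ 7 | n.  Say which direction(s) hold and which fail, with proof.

Neither direction holds.

(⟹) This fails: take n = 2. Certainly 2 ∣ 2, but 9 ∤ 2.

(⟸) This fails: take n = 63. Both 9 ∣ 63 and 7 ∣ 63, yet 63 is not a multiple of 2 (since 63 = 31·2 + 1), so 2 ∤ 63.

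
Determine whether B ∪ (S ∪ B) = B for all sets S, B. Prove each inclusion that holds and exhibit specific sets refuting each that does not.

Only the reverse inclusion holds.

(⟹) This inclusion fails. Take S = {1}, B = ∅; then 1 ∈ B ∪ (S ∪ B) but 1 ∉ B.

(⟸) Let x ∈ B. Then either x ∈ B and x ∉ S; or x ∈ S ∩ B. In each case x ∈ B ∪ (S ∪ B), so B ⊆ B ∪ (S ∪ B).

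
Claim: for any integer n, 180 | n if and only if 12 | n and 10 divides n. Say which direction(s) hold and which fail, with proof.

Not equivalent: only (⇒) holds.

(⇒) If 180 ∣ n, write n = 180q. Since 180 = 15·12, n = 12·(15q), so 12 ∣ n; and since 180 = 18·10, n = 10·(18q), so 10 ∣ n.

(⇐) This fails: take n = 60. Both 12 ∣ 60 and 10 ∣ 60, yet 60 is not a multiple of 180 (since 60 = 0·180 + 60), so 180 ∤ 60.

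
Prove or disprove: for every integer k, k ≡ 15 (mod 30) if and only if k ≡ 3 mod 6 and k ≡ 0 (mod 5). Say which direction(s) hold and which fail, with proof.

[⇒] Suppose k ≡ 15 (mod 30); write k = 30j + 15. Since 6 ∣ 30, reducing mod 6 gives k ≡ 15 ≡ 3 (mod 6); since 5 ∣ 30, reducing mod 5 gives k ≡ 15 ≡ 0 (mod 5).

[⇐] Conversely, if k ≡ 3 (mod 6) and k ≡ 0 (mod 5), then by the Chinese remainder theorem k ≡ 15 (mod 30). This is exactly k ≡ 15 (mod 30).

Both directions hold.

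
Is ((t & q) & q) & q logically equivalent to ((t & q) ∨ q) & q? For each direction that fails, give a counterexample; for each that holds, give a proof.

(←) This fails. Under t = F, q = T, the left side is false but the right side is true.

(→) Assume the antecedent. If t is true, the antecedent forces (t = T, q = T), and ((t & q) ∨ q) & q holds there. If t is false, the antecedent cannot hold. Either way ((t & q) ∨ q) & q holds.

Only the forward implication holds.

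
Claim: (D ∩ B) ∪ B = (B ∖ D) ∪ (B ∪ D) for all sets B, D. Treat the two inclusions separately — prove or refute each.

Only the forward inclusion holds.

Reverse inclusion. This inclusion fails. Take B = ∅, D = {1}; then 1 ∈ (B ∖ D) ∪ (B ∪ D) but 1 ∉ (D ∩ B) ∪ B.

Forward inclusion. Let x ∈ (D ∩ B) ∪ B. Then either x ∈ B and x ∉ D; or x ∈ B ∩ D. In each case x ∈ (B ∖ D) ∪ (B ∪ D), so (D ∩ B) ∪ B ⊆ (B ∖ D) ∪ (B ∪ D).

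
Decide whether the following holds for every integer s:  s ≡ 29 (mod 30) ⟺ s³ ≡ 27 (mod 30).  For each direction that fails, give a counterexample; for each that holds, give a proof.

[⇒] This fails: take s = 29. Then 29 ≡ 29 (mod 30), but 29³ = 24389 ≡ 29 (mod 30), not 27.

[⇐] This fails: take s = 3. Then 3³ = 27 ≡ 27 (mod 30), yet 3 ≡ 3 (mod 30), not 29.

Neither direction holds.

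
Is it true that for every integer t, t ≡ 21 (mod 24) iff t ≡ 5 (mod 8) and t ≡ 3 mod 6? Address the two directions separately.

Equivalent; both directions hold.

Converse. If t ≡ 5 (mod 8) and t ≡ 3 (mod 6), then by the Chinese remainder theorem t ≡ 21 (mod 24). This is exactly t ≡ 21 (mod 24).

Forward direction. Suppose t ≡ 21 (mod 24); write t = 24j + 21. Since 8 ∣ 24, reducing mod 8 gives t ≡ 21 ≡ 5 (mod 8); since 6 ∣ 24, reducing mod 6 gives t ≡ 21 ≡ 3 (mod 6).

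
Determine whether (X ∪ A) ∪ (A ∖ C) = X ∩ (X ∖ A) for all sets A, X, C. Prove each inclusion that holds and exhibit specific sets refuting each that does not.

(⊆) This inclusion fails. Take A = {1}, X = ∅, C = ∅; then 1 ∈ (X ∪ A) ∪ (A ∖ C) but 1 ∉ X ∩ (X ∖ A).

(⊇) Let x ∈ X ∩ (X ∖ A). Then either x ∈ X and x ∉ A, C; or x ∈ X ∩ C and x ∉ A. In each case x ∈ (X ∪ A) ∪ (A ∖ C), so X ∩ (X ∖ A) ⊆ (X ∪ A) ∪ (A ∖ C).

(⊆) fails; (⊇) holds.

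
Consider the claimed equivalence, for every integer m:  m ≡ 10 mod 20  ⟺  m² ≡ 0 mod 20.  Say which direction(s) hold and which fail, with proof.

(⟹) Suppose m ≡ 10 mod 20. Write m = 20j + 10. Then (20j + 10)² = 400j² + 400j + 100 = 20(20j² + 20j + 5) + 0, so m² ≡ 0 (mod 20).

(⟸) This fails: take m = 0. Then 0² = 0 ≡ 0 (mod 20), yet 0 ≡ 0 (mod 20), not 10.

(⇒) holds; (⇐) fails.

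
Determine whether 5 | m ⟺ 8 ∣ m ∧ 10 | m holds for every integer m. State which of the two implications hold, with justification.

Not equivalent: only (⇐) holds.

(⟹) This fails: take m = 5. Certainly 5 ∣ 5, but 8 ∤ 5.

(⟸) Suppose 8 ∣ m and 10 ∣ m. Any common multiple of 8 and 10 is a multiple of their lcm; here lcm(8, 10) = 8·10/gcd(8, 10) = 80/2 = 40, so 40 ∣ m. Since 5 ∣ 40, it follows that 5 ∣ m.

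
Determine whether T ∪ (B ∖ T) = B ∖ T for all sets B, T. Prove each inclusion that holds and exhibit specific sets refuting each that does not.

Forward inclusion. This inclusion fails. Take B = ∅, T = {1}; then 1 ∈ T ∪ (B ∖ T) but 1 ∉ B ∖ T.

Reverse inclusion. Let x ∈ B ∖ T. Then x ∈ B and x ∉ T, from which x ∈ T ∪ (B ∖ T).

Only the reverse inclusion holds.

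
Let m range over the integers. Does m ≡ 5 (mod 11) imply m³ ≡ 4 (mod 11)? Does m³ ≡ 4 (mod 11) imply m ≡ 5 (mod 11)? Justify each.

(⇐) For the converse, argue contrapositively. If m ≢ 5 (mod 11), then m is congruent to one of 0, 1, 2, 3, 4, 6, 7, 8, 9, 10 modulo 11, and these give m³ ≡ 0, 1, 8, 5, 9, 7, 2, 6, 3, 10 respectively — never 4.

(⇒) Suppose m ≡ 5 (mod 11). Write m = 11j + 5. Then (11j + 5)³ = 1331j³ + 1815j² + 825j + 125 = 11(121j³ + 165j² + 75j + 11) + 4, so m³ ≡ 4 (mod 11).

Both implications hold.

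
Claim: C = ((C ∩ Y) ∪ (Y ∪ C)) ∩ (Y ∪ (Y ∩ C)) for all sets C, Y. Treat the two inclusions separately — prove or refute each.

Forward inclusion. This inclusion fails. Take C = {1}, Y = ∅; then 1 ∈ C but 1 ∉ ((C ∩ Y) ∪ (Y ∪ C)) ∩ (Y ∪ (Y ∩ C)).

Reverse inclusion. This inclusion fails. Take C = ∅, Y = {1}; then 1 ∈ ((C ∩ Y) ∪ (Y ∪ C)) ∩ (Y ∪ (Y ∩ C)) but 1 ∉ C.

(⊆) fails and (⊇) fails.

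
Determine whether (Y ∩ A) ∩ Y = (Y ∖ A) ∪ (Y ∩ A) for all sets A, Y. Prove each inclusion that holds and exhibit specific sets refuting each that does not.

(⊆) Let x ∈ (Y ∩ A) ∩ Y. Then x ∈ A ∩ Y, from which x ∈ (Y ∖ A) ∪ (Y ∩ A).

(⊇) This inclusion fails. Take A = ∅, Y = {1}; then 1 ∈ (Y ∖ A) ∪ (Y ∩ A) but 1 ∉ (Y ∩ A) ∩ Y.

The sets are not equal: only the forward inclusion holds.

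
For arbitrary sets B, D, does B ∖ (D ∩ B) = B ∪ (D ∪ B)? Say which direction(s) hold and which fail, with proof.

(⟸) This inclusion fails. Take B = ∅, D = {1}; then 1 ∈ B ∪ (D ∪ B) but 1 ∉ B ∖ (D ∩ B).

(⟹) Let x ∈ B ∖ (D ∩ B). Then x ∈ B and x ∉ D, from which x ∈ B ∪ (D ∪ B).

Only the forward inclusion holds.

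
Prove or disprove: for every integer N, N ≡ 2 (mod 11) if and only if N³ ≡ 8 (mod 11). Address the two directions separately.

(⇒) Suppose N ≡ 2 (mod 11). Write N = 11j + 2. Then (11j + 2)³ = 1331j³ + 726j² + 132j + 8 = 11(121j³ + 66j² + 12j) + 8, so N³ ≡ 8 (mod 11).

(⇐) Conversely, suppose N³ ≡ 8 (mod 11). The only residue r in {0, …, 10} with r³ ≡ 8 (mod 11) is r = 2, so N ≡ 2 (mod 11).

The biconditional holds.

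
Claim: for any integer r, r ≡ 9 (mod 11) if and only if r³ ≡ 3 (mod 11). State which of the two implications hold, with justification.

Converse. Suppose r³ ≡ 3 (mod 11). The only residue r in {0, …, 10} with r³ ≡ 3 (mod 11) is r = 9, so r ≡ 9 (mod 11).

Forward direction. Suppose r ≡ 9 (mod 11). Write r = 11j + 9. Then (11j + 9)³ = 1331j³ + 3267j² + 2673j + 729 = 11(121j³ + 297j² + 243j + 66) + 3, so r³ ≡ 3 (mod 11).

Equivalent; both directions hold.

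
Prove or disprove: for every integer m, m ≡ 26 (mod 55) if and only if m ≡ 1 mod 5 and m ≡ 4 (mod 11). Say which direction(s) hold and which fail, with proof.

Forward direction. Suppose m ≡ 26 (mod 55); write m = 55j + 26. Since 5 ∣ 55, reducing mod 5 gives m ≡ 26 ≡ 1 (mod 5); since 11 ∣ 55, reducing mod 11 gives m ≡ 26 ≡ 4 (mod 11).

Converse. If m ≡ 1 (mod 5) and m ≡ 4 (mod 11), then by the Chinese remainder theorem m ≡ 26 (mod 55). This is exactly m ≡ 26 (mod 55).

Both implications hold.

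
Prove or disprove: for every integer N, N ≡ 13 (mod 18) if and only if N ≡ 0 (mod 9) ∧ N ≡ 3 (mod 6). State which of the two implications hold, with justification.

Neither direction holds.

(→) This fails: N = 13 gives 13 ≡ 13 (mod 18) but 13 ≡ 4 (mod 9), so the conjunction on the right does not hold.

(←) This fails: N = 9 satisfies both congruences on the right (9 ≡ 0 mod 9 and 9 ≡ 3 mod 6) yet 9 ≡ 9 (mod 18), not 13.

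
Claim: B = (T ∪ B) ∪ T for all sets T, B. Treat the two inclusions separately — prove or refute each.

Only the forward inclusion holds.

(⊆) Let x ∈ B. Then either x ∈ B and x ∉ T; or x ∈ T ∩ B. In each case x ∈ (T ∪ B) ∪ T, so B ⊆ (T ∪ B) ∪ T.

(⊇) This inclusion fails. Take T = {1}, B = ∅; then 1 ∈ (T ∪ B) ∪ T but 1 ∉ B.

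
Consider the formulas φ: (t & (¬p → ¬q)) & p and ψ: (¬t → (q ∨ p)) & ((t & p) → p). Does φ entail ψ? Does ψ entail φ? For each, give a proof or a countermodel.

[⇒] Assume the antecedent. If t is true, (¬t → (q ∨ p)) & ((t & p) → p) reduces to true regardless of the other variables. If t is false, the antecedent cannot hold. Either way (¬t → (q ∨ p)) & ((t & p) → p) holds.

[⇐] This fails. Under t = T, q = F, p = F, the left side is false but the right side is true.

Only the forward direction holds.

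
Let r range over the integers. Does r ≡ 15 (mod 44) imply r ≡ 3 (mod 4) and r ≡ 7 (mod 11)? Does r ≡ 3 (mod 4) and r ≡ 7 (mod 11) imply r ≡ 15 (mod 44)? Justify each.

Neither direction holds.

Forward direction. This fails: r = 15 gives 15 ≡ 15 (mod 44) but 15 ≡ 4 (mod 11), so the conjunction on the right does not hold.

Converse. This fails: r = 7 satisfies both congruences on the right (7 ≡ 3 mod 4 and 7 ≡ 7 mod 11) yet 7 ≡ 7 (mod 44), not 15.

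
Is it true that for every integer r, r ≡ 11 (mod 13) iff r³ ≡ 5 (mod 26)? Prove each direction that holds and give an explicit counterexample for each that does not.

Both directions fail.

(⇒) This fails: take r = 24. Then 24 ≡ 11 (mod 13), but 24³ = 13824 ≡ 18 (mod 26), not 5.

(⇐) This fails: take r = 7. Then 7³ = 343 ≡ 5 (mod 26), yet 7 ≡ 7 (mod 13), not 11.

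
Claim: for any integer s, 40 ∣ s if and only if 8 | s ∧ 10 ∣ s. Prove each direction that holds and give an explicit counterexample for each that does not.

Forward direction. If 40 ∣ s, write s = 40q. Since 40 = 5·8, s = 8·(5q), so 8 ∣ s; and since 40 = 4·10, s = 10·(4q), so 10 ∣ s.

Converse. Suppose 8 ∣ s and 10 ∣ s. Any common multiple of 8 and 10 is a multiple of their lcm; here lcm(8, 10) = 8·10/gcd(8, 10) = 80/2 = 40, so 40 ∣ s.

Equivalent; both directions hold.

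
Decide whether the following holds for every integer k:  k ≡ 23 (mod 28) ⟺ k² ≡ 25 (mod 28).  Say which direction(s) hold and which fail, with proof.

Only the forward direction holds.

[⇒] Suppose k ≡ 23 (mod 28). Write k = 28j + 23. Then (28j + 23)² = 784j² + 1288j + 529 = 28(28j² + 46j + 18) + 25, so k² ≡ 25 (mod 28).

[⇐] This fails: take k = 5. Then 5² = 25 ≡ 25 (mod 28), yet 5 ≡ 5 (mod 28), not 23.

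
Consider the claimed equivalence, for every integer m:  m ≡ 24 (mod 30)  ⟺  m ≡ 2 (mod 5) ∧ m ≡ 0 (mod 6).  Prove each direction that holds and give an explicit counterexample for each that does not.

(⇒) fails and (⇐) fails.

(⟹) This fails: m = 24 gives 24 ≡ 24 (mod 30) but 24 ≡ 4 (mod 5), so the conjunction on the right does not hold.

(⟸) This fails: m = 12 satisfies both congruences on the right (12 ≡ 2 mod 5 and 12 ≡ 0 mod 6) yet 12 ≡ 12 (mod 30), not 24.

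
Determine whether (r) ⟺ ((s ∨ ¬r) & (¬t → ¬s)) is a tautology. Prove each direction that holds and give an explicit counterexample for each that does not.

(⟹) This fails. Under r = T, t = F, s = F, the left side is true but the right side is false.

(⟸) This fails. Under r = F, t = F, s = F, the left side is false but the right side is true.

Neither direction holds.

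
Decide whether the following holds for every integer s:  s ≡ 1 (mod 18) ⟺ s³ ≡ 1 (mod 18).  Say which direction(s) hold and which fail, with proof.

(⟹) Suppose s ≡ 1 (mod 18). Write s = 18j + 1. Then (18j + 1)³ = 5832j³ + 972j² + 54j + 1 = 18(324j³ + 54j² + 3j) + 1, so s³ ≡ 1 (mod 18).

(⟸) This fails: take s = 7. Then 7³ = 343 ≡ 1 (mod 18), yet 7 ≡ 7 (mod 18), not 1.

Only the forward direction holds.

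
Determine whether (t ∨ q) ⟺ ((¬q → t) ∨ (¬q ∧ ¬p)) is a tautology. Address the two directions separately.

Only the forward implication holds.

(⟸) This fails. Under q = F, p = F, t = F, the left side is false but the right side is true.

(⟹) Assume the antecedent. If q is true, (¬q → t) ∨ (¬q ∧ ¬p) reduces to true regardless of the other variables. If q is false, the antecedent forces (q = F, p = F, t = T) or (q = F, p = T, t = T), and (¬q → t) ∨ (¬q ∧ ¬p) holds there. Either way (¬q → t) ∨ (¬q ∧ ¬p) holds.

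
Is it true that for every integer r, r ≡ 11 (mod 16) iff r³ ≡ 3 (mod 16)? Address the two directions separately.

Equivalent; both directions hold.

[⇐] Suppose r³ ≡ 3 (mod 16). The only residue r in {0, …, 15} with r³ ≡ 3 (mod 16) is r = 11, so r ≡ 11 (mod 16).

[⇒] Suppose r ≡ 11 (mod 16). Write r = 16j + 11. Then (16j + 11)³ = 4096j³ + 8448j² + 5808j + 1331 = 16(256j³ + 528j² + 363j + 83) + 3, so r³ ≡ 3 (mod 16).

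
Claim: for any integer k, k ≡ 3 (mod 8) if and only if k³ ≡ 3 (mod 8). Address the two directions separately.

(→) Suppose k ≡ 3 (mod 8). Write k = 8j + 3. Then (8j + 3)³ = 512j³ + 576j² + 216j + 27 = 8(64j³ + 72j² + 27j + 3) + 3, so k³ ≡ 3 (mod 8).

(←) Conversely, suppose k³ ≡ 3 (mod 8). The only residue r in {0, …, 7} with r³ ≡ 3 (mod 8) is r = 3, so k ≡ 3 (mod 8).

Both directions hold.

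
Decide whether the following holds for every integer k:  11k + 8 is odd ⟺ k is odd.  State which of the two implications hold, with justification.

[⇒] Suppose 11k + 8 is odd. Since 11 is odd, 11k and k have the same parity, so 11k + 8 ≡ k + 8 (mod 2). As 8 is even, 11k + 8 is odd exactly when k is odd. Thus k is odd.

[⇐] Conversely, suppose k is odd; write k = 2j + 1. Then 11k + 8 = 11·(2j + 1) + 8 = 2·11j + 19, which is odd.

The biconditional holds.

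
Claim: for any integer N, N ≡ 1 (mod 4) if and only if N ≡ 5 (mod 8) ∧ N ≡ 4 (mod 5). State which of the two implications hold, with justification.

The forward direction fails; the converse holds.

(⇐) If N ≡ 5 (mod 8) and N ≡ 4 (mod 5), then by the Chinese remainder theorem N ≡ 29 (mod 40). Since 29 ≡ 1 (mod 4) and 4 ∣ 40, we get N ≡ 1 (mod 4).

(⇒) This fails: N = 1 gives 1 ≡ 1 (mod 4) but 1 ≡ 1 (mod 8), so the conjunction on the right does not hold.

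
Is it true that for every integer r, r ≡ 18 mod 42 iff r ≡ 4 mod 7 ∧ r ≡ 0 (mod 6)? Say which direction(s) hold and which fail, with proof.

[⇒] Suppose r ≡ 18 (mod 42); write r = 42j + 18. Since 7 ∣ 42, reducing mod 7 gives r ≡ 18 ≡ 4 (mod 7); since 6 ∣ 42, reducing mod 6 gives r ≡ 18 ≡ 0 (mod 6).

[⇐] Conversely, if r ≡ 4 (mod 7) and r ≡ 0 (mod 6), then by the Chinese remainder theorem r ≡ 18 (mod 42). This is exactly r ≡ 18 (mod 42).

The biconditional holds.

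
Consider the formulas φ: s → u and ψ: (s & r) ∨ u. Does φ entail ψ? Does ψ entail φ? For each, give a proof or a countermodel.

Both directions fail.

Forward direction. This fails. Under r = F, s = F, u = F, the left side is true but the right side is false.

Converse. This fails. Under r = T, s = T, u = F, the left side is false but the right side is true.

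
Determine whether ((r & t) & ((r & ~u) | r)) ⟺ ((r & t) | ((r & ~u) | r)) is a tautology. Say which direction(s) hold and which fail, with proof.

(⇒) holds; (⇐) fails.

[⇒] Assume the antecedent. If t is true, the antecedent forces (t = T, r = T, u = F) or (t = T, r = T, u = T), and (r & t) | ((r & ~u) | r) holds there. If t is false, the antecedent cannot hold. Either way (r & t) | ((r & ~u) | r) holds.

[⇐] This fails. Under t = F, r = T, u = F, the left side is false but the right side is true.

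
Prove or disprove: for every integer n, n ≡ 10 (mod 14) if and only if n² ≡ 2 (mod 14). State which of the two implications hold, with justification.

(⇒) holds; (⇐) fails.

(⟹) Suppose n ≡ 10 (mod 14). Write n = 14j + 10. Then (14j + 10)² = 196j² + 280j + 100 = 14(14j² + 20j + 7) + 2, so n² ≡ 2 (mod 14).

(⟸) This fails: take n = 4. Then 4² = 16 ≡ 2 (mod 14), yet 4 ≡ 4 (mod 14), not 10.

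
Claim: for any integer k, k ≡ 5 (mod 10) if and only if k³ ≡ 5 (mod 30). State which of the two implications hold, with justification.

(→) This fails: take k = 15. Then 15 ≡ 5 (mod 10), but 15³ = 3375 ≡ 15 (mod 30), not 5.

(←) Conversely, the residues r modulo 30 with r³ ≡ 5 (mod 30) are exactly {5}, and each is ≡ 5 (mod 10).

Only the reverse direction holds.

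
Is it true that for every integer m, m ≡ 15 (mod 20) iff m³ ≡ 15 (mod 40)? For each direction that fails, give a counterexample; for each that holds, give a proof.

[⇐] The residues r modulo 40 with r³ ≡ 15 (mod 40) are exactly {15}, and each is ≡ 15 (mod 20).

[⇒] This fails: take m = 35. Then 35 ≡ 15 (mod 20), but 35³ = 42875 ≡ 35 (mod 40), not 15.

Not equivalent: only (⇐) holds.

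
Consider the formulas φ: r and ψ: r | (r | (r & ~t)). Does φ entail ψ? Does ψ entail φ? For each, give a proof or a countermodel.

(→) Assume the antecedent. If t is true, the antecedent forces (t = T, r = T), and r | (r | (r & ~t)) holds there. If t is false, the antecedent forces (t = F, r = T), and r | (r | (r & ~t)) holds there. Either way r | (r | (r & ~t)) holds.

(←) Assume the antecedent. If t is true, the antecedent forces (t = T, r = T), and r holds there. If t is false, the antecedent forces (t = F, r = T), and r holds there. Either way r holds.

Both directions hold.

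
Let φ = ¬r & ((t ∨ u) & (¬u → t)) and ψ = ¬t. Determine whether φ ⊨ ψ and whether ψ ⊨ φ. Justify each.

Neither implication holds.

[⇒] This fails. Under r = F, t = T, u = F, the left side is true but the right side is false.

[⇐] This fails. Under r = F, t = F, u = F, the left side is false but the right side is true.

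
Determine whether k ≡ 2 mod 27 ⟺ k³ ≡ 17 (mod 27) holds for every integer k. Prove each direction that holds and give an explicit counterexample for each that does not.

Neither direction holds.

(⟹) This fails: take k = 2. Then 2 ≡ 2 (mod 27), but 2³ = 8 ≡ 8 (mod 27), not 17.

(⟸) This fails: take k = 5. Then 5³ = 125 ≡ 17 (mod 27), yet 5 ≡ 5 (mod 27), not 2.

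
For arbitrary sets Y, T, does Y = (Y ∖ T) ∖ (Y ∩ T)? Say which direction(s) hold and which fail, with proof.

Only the reverse inclusion holds.

(⟸) Let x ∈ (Y ∖ T) ∖ (Y ∩ T). Then x ∈ Y and x ∉ T, from which x ∈ Y.

(⟹) This inclusion fails. Take Y = {1}, T = {1}; then 1 ∈ Y but 1 ∉ (Y ∖ T) ∖ (Y ∩ T).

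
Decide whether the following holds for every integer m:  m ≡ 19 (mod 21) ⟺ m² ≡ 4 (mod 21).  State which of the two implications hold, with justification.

[⇒] Suppose m ≡ 19 (mod 21). Write m = 21j + 19. Then (21j + 19)² = 441j² + 798j + 361 = 21(21j² + 38j + 17) + 4, so m² ≡ 4 (mod 21).

[⇐] This fails: take m = 2. Then 2² = 4 ≡ 4 (mod 21), yet 2 ≡ 2 (mod 21), not 19.

Not equivalent: only (⇒) holds.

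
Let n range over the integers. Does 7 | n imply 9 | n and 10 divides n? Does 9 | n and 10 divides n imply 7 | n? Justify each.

Neither implication holds.

(→) This fails: take n = 7. Certainly 7 ∣ 7, but 9 ∤ 7.

(←) This fails: take n = 90. Both 9 ∣ 90 and 10 ∣ 90, yet 90 is not a multiple of 7 (since 90 = 12·7 + 6), so 7 ∤ 90.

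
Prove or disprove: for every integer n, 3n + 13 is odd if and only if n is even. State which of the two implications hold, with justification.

The biconditional holds.

(→) Suppose 3n + 13 is odd. Since 3 is odd, 3n and n have the same parity, so 3n + 13 ≡ n + 13 (mod 2). As 13 is odd, 3n + 13 is odd exactly when n is even. Thus n is even.

(←) Conversely, suppose n is even; write n = 2j. Then 3n + 13 = 3·(2j) + 13 = 2·3j + 13, which is odd.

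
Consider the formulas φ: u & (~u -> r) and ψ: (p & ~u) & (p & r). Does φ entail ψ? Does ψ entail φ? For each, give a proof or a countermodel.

(⇒) fails and (⇐) fails.

(⟹) This fails. Under r = F, u = T, p = F, the left side is true but the right side is false.

(⟸) This fails. Under r = T, u = F, p = T, the left side is false but the right side is true.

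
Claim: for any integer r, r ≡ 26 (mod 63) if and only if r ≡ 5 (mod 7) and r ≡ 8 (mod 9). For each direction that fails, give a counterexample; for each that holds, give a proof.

Equivalent; both directions hold.

Forward direction. Suppose r ≡ 26 (mod 63); write r = 63j + 26. Since 7 ∣ 63, reducing mod 7 gives r ≡ 26 ≡ 5 (mod 7); since 9 ∣ 63, reducing mod 9 gives r ≡ 26 ≡ 8 (mod 9).

Converse. If r ≡ 5 (mod 7) and r ≡ 8 (mod 9), then by the Chinese remainder theorem r ≡ 26 (mod 63). This is exactly r ≡ 26 (mod 63).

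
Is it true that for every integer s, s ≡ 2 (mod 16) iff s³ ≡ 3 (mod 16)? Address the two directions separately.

[⇒] This fails: take s = 2. Then 2 ≡ 2 (mod 16), but 2³ = 8 ≡ 8 (mod 16), not 3.

[⇐] This fails: take s = 11. Then 11³ = 1331 ≡ 3 (mod 16), yet 11 ≡ 11 (mod 16), not 2.

Neither implication holds.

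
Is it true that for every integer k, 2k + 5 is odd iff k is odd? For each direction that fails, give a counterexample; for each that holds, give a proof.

[⇒] This fails: take k = 0. Then 2k + 5 = 5, which is odd, yet k = 0 is even, not odd.

[⇐] Suppose k is odd. Since 2 is even, 2k is even for every k, so 2k + 5 has the same parity as 5, which is odd. Hence 2k + 5 is odd.

Only the reverse direction holds.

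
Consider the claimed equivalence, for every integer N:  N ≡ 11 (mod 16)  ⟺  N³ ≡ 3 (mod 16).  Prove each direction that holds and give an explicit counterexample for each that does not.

(⇒) Suppose N ≡ 11 (mod 16). Write N = 16j + 11. Then (16j + 11)³ = 4096j³ + 8448j² + 5808j + 1331 = 16(256j³ + 528j² + 363j + 83) + 3, so N³ ≡ 3 (mod 16).

(⇐) Conversely, suppose N³ ≡ 3 (mod 16). The only residue r in {0, …, 15} with r³ ≡ 3 (mod 16) is r = 11, so N ≡ 11 (mod 16).

Both directions hold; the statement is true.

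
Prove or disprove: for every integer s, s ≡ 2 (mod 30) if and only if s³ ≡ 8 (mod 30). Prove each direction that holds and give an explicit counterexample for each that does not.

[⇐] Suppose s³ ≡ 8 (mod 30). The only residue r in {0, …, 29} with r³ ≡ 8 (mod 30) is r = 2, so s ≡ 2 (mod 30).

[⇒] Suppose s ≡ 2 (mod 30). Write s = 30j + 2. Then (30j + 2)³ = 27000j³ + 5400j² + 360j + 8 = 30(900j³ + 180j² + 12j) + 8, so s³ ≡ 8 (mod 30).

Both implications hold.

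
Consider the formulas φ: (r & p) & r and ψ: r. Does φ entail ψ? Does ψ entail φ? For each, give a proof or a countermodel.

(⇒) Assume the antecedent. If p is true, the antecedent forces (p = T, r = T), and r holds there. If p is false, the antecedent cannot hold. Either way r holds.

(⇐) This fails. Under p = F, r = T, the left side is false but the right side is true.

(⇒) holds; (⇐) fails.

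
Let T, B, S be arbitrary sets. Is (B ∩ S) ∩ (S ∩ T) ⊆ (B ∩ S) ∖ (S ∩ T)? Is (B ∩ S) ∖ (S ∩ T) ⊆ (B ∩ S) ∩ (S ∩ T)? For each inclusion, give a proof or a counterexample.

(⟹) This inclusion fails. Take T = {1}, B = {1}, S = {1}; then 1 ∈ (B ∩ S) ∩ (S ∩ T) but 1 ∉ (B ∩ S) ∖ (S ∩ T).

(⟸) This inclusion fails. Take T = ∅, B = {1}, S = {1}; then 1 ∈ (B ∩ S) ∖ (S ∩ T) but 1 ∉ (B ∩ S) ∩ (S ∩ T).

Both inclusions fail.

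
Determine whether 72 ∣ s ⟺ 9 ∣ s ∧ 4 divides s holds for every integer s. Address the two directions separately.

[⇐] This fails: take s = 36. Both 9 ∣ 36 and 4 ∣ 36, yet 36 is not a multiple of 72 (since 36 = 0·72 + 36), so 72 ∤ 36.

[⇒] If 72 ∣ s, write s = 72q. Since 72 = 8·9, s = 9·(8q), so 9 ∣ s; and since 72 = 18·4, s = 4·(18q), so 4 ∣ s.

The forward direction holds; the converse fails.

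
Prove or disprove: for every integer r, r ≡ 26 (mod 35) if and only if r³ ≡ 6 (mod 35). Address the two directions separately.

Only the forward direction holds.

[⇒] Suppose r ≡ 26 (mod 35). Write r = 35j + 26. Then (35j + 26)³ = 42875j³ + 95550j² + 70980j + 17576 = 35(1225j³ + 2730j² + 2028j + 502) + 6, so r³ ≡ 6 (mod 35).

[⇐] This fails: take r = 6. Then 6³ = 216 ≡ 6 (mod 35), yet 6 ≡ 6 (mod 35), not 26.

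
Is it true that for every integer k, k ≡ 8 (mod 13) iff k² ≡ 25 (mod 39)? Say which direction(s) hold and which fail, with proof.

(⇒) This fails: take k = 21. Then 21 ≡ 8 (mod 13), but 21² = 441 ≡ 12 (mod 39), not 25.

(⇐) This fails: take k = 5. Then 5² = 25 ≡ 25 (mod 39), yet 5 ≡ 5 (mod 13), not 8.

Neither implication holds.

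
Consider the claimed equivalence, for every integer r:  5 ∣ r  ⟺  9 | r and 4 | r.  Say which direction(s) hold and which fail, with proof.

(⇒) fails and (⇐) fails.

(⟹) This fails: take r = 5. Certainly 5 ∣ 5, but 9 ∤ 5.

(⟸) This fails: take r = 36. Both 9 ∣ 36 and 4 ∣ 36, yet 36 is not a multiple of 5 (since 36 = 7·5 + 1), so 5 ∤ 36.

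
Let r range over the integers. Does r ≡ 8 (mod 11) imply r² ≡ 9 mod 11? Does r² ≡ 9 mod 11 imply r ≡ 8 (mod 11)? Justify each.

Only the forward implication holds.

Converse. This fails: take r = 3. Then 3² = 9 ≡ 9 (mod 11), yet 3 ≡ 3 (mod 11), not 8.

Forward direction. Suppose r ≡ 8 (mod 11). Write r = 11j + 8. Then (11j + 8)² = 121j² + 176j + 64 = 11(11j² + 16j + 5) + 9, so r² ≡ 9 (mod 11).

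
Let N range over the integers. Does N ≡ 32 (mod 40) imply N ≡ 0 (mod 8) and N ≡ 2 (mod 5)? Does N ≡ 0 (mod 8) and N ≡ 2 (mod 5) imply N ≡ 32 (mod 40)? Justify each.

Both implications hold.

Forward direction. Suppose N ≡ 32 (mod 40); write N = 40j + 32. Since 8 ∣ 40, reducing mod 8 gives N ≡ 32 ≡ 0 (mod 8); since 5 ∣ 40, reducing mod 5 gives N ≡ 32 ≡ 2 (mod 5).

Converse. If N ≡ 0 (mod 8) and N ≡ 2 (mod 5), then by the Chinese remainder theorem N ≡ 32 (mod 40). This is exactly N ≡ 32 (mod 40).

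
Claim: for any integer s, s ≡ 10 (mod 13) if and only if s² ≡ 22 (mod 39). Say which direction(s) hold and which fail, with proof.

(⇒) This fails: take s = 36. Then 36 ≡ 10 (mod 13), but 36² = 1296 ≡ 9 (mod 39), not 22.

(⇐) This fails: take s = 16. Then 16² = 256 ≡ 22 (mod 39), yet 16 ≡ 3 (mod 13), not 10.

(⇒) fails and (⇐) fails.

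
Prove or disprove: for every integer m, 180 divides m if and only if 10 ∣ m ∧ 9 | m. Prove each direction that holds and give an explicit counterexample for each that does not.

Not equivalent: only (⇒) holds.

[⇒] If 180 ∣ m, write m = 180q. Since 180 = 18·10, m = 10·(18q), so 10 ∣ m; and since 180 = 20·9, m = 9·(20q), so 9 ∣ m.

[⇐] This fails: take m = 90. Both 10 ∣ 90 and 9 ∣ 90, yet 90 is not a multiple of 180 (since 90 = 0·180 + 90), so 180 ∤ 90.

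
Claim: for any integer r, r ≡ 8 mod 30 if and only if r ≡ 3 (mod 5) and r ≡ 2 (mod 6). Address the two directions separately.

(⟹) Suppose r ≡ 8 (mod 30); write r = 30j + 8. Since 5 ∣ 30, reducing mod 5 gives r ≡ 8 ≡ 3 (mod 5); since 6 ∣ 30, reducing mod 6 gives r ≡ 8 ≡ 2 (mod 6).

(⟸) Conversely, if r ≡ 3 (mod 5) and r ≡ 2 (mod 6), then by the Chinese remainder theorem r ≡ 8 (mod 30). This is exactly r ≡ 8 (mod 30).

Equivalent; both directions hold.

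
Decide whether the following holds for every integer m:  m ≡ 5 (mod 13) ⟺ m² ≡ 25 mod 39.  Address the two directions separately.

(⇒) fails and (⇐) fails.

(⇒) This fails: take m = 18. Then 18 ≡ 5 (mod 13), but 18² = 324 ≡ 12 (mod 39), not 25.

(⇐) This fails: take m = 8. Then 8² = 64 ≡ 25 (mod 39), yet 8 ≡ 8 (mod 13), not 5.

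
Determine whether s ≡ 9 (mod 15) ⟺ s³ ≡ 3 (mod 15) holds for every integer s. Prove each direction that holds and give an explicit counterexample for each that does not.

(⇒) fails and (⇐) fails.

(→) This fails: take s = 9. Then 9 ≡ 9 (mod 15), but 9³ = 729 ≡ 9 (mod 15), not 3.

(←) This fails: take s = 12. Then 12³ = 1728 ≡ 3 (mod 15), yet 12 ≡ 12 (mod 15), not 9.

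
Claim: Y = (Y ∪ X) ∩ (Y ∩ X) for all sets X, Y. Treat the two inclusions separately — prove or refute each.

Only the reverse inclusion holds.

(⊇) Let x ∈ (Y ∪ X) ∩ (Y ∩ X). Then x ∈ X ∩ Y, from which x ∈ Y.

(⊆) This inclusion fails. Take X = ∅, Y = {1}; then 1 ∈ Y but 1 ∉ (Y ∪ X) ∩ (Y ∩ X).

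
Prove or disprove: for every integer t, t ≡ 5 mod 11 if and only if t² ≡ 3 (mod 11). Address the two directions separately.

The forward direction holds; the converse fails.

Forward direction. Suppose t ≡ 5 mod 11. Write t = 11j + 5. Then (11j + 5)² = 121j² + 110j + 25 = 11(11j² + 10j + 2) + 3, so t² ≡ 3 (mod 11).

Converse. This fails: take t = 6. Then 6² = 36 ≡ 3 (mod 11), yet 6 ≡ 6 (mod 11), not 5.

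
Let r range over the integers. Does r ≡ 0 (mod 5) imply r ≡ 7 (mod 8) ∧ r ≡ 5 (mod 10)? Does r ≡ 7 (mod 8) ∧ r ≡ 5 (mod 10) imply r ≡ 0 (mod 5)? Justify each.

(⇒) fails; (⇐) holds.

Forward direction. This fails: r = 0 gives 0 ≡ 0 (mod 5) but 0 ≡ 0 (mod 8), so the conjunction on the right does not hold.

Converse. If r ≡ 7 (mod 8) and r ≡ 5 (mod 10), then by the Chinese remainder theorem r ≡ 15 (mod 40). Since 15 ≡ 0 (mod 5) and 5 ∣ 40, we get r ≡ 0 (mod 5).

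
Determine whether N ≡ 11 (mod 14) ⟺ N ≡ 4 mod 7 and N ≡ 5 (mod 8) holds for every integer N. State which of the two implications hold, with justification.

Only the reverse direction holds.

[⇒] This fails: N = 25 gives 25 ≡ 11 (mod 14) but 25 ≡ 1 (mod 8), so the conjunction on the right does not hold.

[⇐] Conversely, if N ≡ 4 (mod 7) and N ≡ 5 (mod 8), then by the Chinese remainder theorem N ≡ 53 (mod 56). Since 53 ≡ 11 (mod 14) and 14 ∣ 56, we get N ≡ 11 (mod 14).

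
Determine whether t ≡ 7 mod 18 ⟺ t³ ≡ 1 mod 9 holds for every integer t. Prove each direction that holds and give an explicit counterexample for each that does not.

(←) This fails: take t = 1. Then 1³ = 1 ≡ 1 (mod 9), yet 1 ≡ 1 (mod 18), not 7.

(→) Suppose t ≡ 7 (mod 18). Then t³ ≡ 7³ = 343 (mod 18), and since 9 ∣ 18, also t³ ≡ 1 (mod 9).

Only the forward direction holds.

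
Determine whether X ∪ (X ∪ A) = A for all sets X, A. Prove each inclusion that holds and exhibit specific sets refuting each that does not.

(⊆) fails; (⊇) holds.

(⟹) This inclusion fails. Take X = {1}, A = ∅; then 1 ∈ X ∪ (X ∪ A) but 1 ∉ A.

(⟸) Let x ∈ A. Then either x ∈ A and x ∉ X; or x ∈ X ∩ A. In each case x ∈ X ∪ (X ∪ A), so A ⊆ X ∪ (X ∪ A).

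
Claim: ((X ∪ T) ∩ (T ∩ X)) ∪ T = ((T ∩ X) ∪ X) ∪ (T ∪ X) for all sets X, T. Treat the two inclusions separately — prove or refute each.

(⊆) Let x ∈ ((X ∪ T) ∩ (T ∩ X)) ∪ T. Then either x ∈ T and x ∉ X; or x ∈ X ∩ T. In each case x ∈ ((T ∩ X) ∪ X) ∪ (T ∪ X), so ((X ∪ T) ∩ (T ∩ X)) ∪ T ⊆ ((T ∩ X) ∪ X) ∪ (T ∪ X).

(⊇) This inclusion fails. Take X = {1}, T = ∅; then 1 ∈ ((T ∩ X) ∪ X) ∪ (T ∪ X) but 1 ∉ ((X ∪ T) ∩ (T ∩ X)) ∪ T.

Only the forward inclusion holds.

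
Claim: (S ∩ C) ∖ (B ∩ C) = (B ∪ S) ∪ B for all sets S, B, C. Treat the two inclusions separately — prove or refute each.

(⊆) Let x ∈ (S ∩ C) ∖ (B ∩ C). Then x ∈ S ∩ C and x ∉ B, from which x ∈ (B ∪ S) ∪ B.

(⊇) This inclusion fails. Take S = {1}, B = ∅, C = ∅; then 1 ∈ (B ∪ S) ∪ B but 1 ∉ (S ∩ C) ∖ (B ∩ C).

The sets are not equal: only the forward inclusion holds.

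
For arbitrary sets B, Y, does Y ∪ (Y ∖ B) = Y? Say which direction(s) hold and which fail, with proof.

(⊆) Let x ∈ Y ∪ (Y ∖ B). Then either x ∈ Y and x ∉ B; or x ∈ B ∩ Y. In each case x ∈ Y, so Y ∪ (Y ∖ B) ⊆ Y.

(⊇) Let x ∈ Y. Then either x ∈ Y and x ∉ B; or x ∈ B ∩ Y. In each case x ∈ Y ∪ (Y ∖ B), so Y ⊆ Y ∪ (Y ∖ B).

Both inclusions hold.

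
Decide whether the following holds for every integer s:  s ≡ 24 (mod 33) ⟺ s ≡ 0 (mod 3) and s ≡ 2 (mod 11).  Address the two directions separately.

[⇒] Suppose s ≡ 24 (mod 33); write s = 33j + 24. Since 3 ∣ 33, reducing mod 3 gives s ≡ 24 ≡ 0 (mod 3); since 11 ∣ 33, reducing mod 11 gives s ≡ 24 ≡ 2 (mod 11).

[⇐] Conversely, if s ≡ 0 (mod 3) and s ≡ 2 (mod 11), then by the Chinese remainder theorem s ≡ 24 (mod 33). This is exactly s ≡ 24 (mod 33).

The biconditional holds.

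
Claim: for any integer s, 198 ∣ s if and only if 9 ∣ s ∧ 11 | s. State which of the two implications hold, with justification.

Only the forward direction holds.

(⇒) If 198 ∣ s, write s = 198q. Since 198 = 22·9, s = 9·(22q), so 9 ∣ s; and since 198 = 18·11, s = 11·(18q), so 11 ∣ s.

(⇐) This fails: take s = 99. Both 9 ∣ 99 and 11 ∣ 99, yet 99 is not a multiple of 198 (since 99 = 0·198 + 99), so 198 ∤ 99.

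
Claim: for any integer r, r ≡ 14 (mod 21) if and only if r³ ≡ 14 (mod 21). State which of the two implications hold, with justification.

(←) Suppose r³ ≡ 14 (mod 21). The only residue r in {0, …, 20} with r³ ≡ 14 (mod 21) is r = 14, so r ≡ 14 (mod 21).

(→) Suppose r ≡ 14 (mod 21). Write r = 21j + 14. Then (21j + 14)³ = 9261j³ + 18522j² + 12348j + 2744 = 21(441j³ + 882j² + 588j + 130) + 14, so r³ ≡ 14 (mod 21).

Both directions hold.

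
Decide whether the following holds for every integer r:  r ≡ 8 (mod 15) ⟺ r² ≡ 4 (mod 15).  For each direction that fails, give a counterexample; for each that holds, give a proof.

Forward direction. Suppose r ≡ 8 (mod 15). Write r = 15j + 8. Then (15j + 8)² = 225j² + 240j + 64 = 15(15j² + 16j + 4) + 4, so r² ≡ 4 (mod 15).

Converse. This fails: take r = 2. Then 2² = 4 ≡ 4 (mod 15), yet 2 ≡ 2 (mod 15), not 8.

Not equivalent: only (⇒) holds.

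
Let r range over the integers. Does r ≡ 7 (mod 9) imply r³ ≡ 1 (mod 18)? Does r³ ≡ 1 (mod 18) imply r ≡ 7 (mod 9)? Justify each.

[⇒] This fails: take r = 16. Then 16 ≡ 7 (mod 9), but 16³ = 4096 ≡ 10 (mod 18), not 1.

[⇐] This fails: take r = 1. Then 1³ = 1 ≡ 1 (mod 18), yet 1 ≡ 1 (mod 9), not 7.

(⇒) fails and (⇐) fails.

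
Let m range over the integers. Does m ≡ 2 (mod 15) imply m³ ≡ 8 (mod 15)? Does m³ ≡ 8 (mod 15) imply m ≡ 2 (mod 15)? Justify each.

[⇒] Suppose m ≡ 2 (mod 15). Write m = 15j + 2. Then (15j + 2)³ = 3375j³ + 1350j² + 180j + 8 = 15(225j³ + 90j² + 12j) + 8, so m³ ≡ 8 (mod 15).

[⇐] Conversely, suppose m³ ≡ 8 (mod 15). The only residue r in {0, …, 14} with r³ ≡ 8 (mod 15) is r = 2, so m ≡ 2 (mod 15).

Both directions hold; the statement is true.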